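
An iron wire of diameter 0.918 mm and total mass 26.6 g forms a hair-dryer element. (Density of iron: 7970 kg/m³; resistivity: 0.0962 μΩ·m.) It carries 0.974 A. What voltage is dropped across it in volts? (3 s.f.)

0.714 V

ρ = 0.0962 μΩ·m = 9.62×10^-8 Ω·m
A = π(d/2)² = π(4.5900e-04 m)² = 6.6187e-07 m²
L = m/(density·A) = 0.0266/(7970×6.6187e-07) = 5.043 m
R = ρL/A = (9.62×10^-8)(5.043)/(6.6187e-07) = 0.7329 Ω
V = IR = 0.974 × 0.7329 = 0.714 V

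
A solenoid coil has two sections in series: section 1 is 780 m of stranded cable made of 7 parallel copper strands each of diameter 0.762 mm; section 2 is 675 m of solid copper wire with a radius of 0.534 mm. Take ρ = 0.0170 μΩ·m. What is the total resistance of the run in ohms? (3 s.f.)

17.0 Ω

ρ = 0.0170 μΩ·m = 1.70×10^-8 Ω·m
Section 1: A_strand = π(3.8100e-04)² = 4.560e-07 m²; R₁ = ρL/(N·A_s) = (1.70×10^-8)(780)/(7×4.560e-07) = 4.154 Ω
Section 2: A = πr² = π(5.3400e-04 m)² = 8.958e-07 m²
R₂ = (1.70×10^-8)(675)/(8.958e-07) = 12.81 Ω
R = R₁ + R₂ = 17.0 Ω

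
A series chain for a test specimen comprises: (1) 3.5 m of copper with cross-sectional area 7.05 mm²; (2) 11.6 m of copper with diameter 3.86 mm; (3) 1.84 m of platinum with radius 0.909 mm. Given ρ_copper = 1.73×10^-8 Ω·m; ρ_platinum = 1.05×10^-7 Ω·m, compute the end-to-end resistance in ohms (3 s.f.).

0.100 Ω

Seg 1: A = 7.05 mm² = 7.050e-06 m²
R_1 = (1.73×10^-8)(3.5)/(7.050e-06) = 0.008589 Ω
Seg 2: A = π(d/2)² = π(1.9300e-03 m)² = 1.170e-05 m²
R_2 = (1.73×10^-8)(11.6)/(1.170e-05) = 0.01715 Ω
Seg 3: A = πr² = π(9.0900e-04 m)² = 2.596e-06 m²
R_3 = (1.05×10^-7)(1.84)/(2.596e-06) = 0.07443 Ω
R_total = R_1 + R_2 + R_3 = 0.100 Ω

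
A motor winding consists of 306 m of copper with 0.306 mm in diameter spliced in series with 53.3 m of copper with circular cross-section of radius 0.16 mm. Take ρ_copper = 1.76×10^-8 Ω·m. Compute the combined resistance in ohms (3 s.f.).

84.9 Ω

Segment 1: A = π(d/2)² = π(1.5300e-04 m)² = 7.354e-08 m²
R₁ = ρL/A = (1.76×10^-8)(306)/(7.354e-08) = 73.23 Ω
Segment 2: A = πr² = π(1.6000e-04 m)² = 8.042e-08 m²
R₂ = (1.76×10^-8)(53.3)/(8.042e-08) = 11.66 Ω
R = R₁ + R₂ = 84.9 Ω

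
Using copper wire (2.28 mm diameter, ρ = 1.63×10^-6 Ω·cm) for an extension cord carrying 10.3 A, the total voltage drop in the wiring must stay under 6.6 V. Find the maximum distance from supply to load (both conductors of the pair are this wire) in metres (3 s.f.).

80.3 m

ρ = 1.63×10^-6 Ω·cm = 1.63×10^-8 Ω·m
A = π(d/2)² = π(1.1400e-03 m)² = 4.083e-06 m²
L_max = V_max·A/(2·ρI) = (6.6)(4.083e-06)/(2×1.63×10^-8×10.3) = 80.3 m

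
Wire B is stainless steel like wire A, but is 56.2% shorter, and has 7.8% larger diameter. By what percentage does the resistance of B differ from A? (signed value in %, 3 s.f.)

-62.3%

R ∝ L/d², so R_B/R_A = (1 − 56.2/100) × (1 + 7.8/100)⁻²
= 0.438 × 0.8605 = 0.3769
(R_B − R_A)/R_A = 0.3769 − 1 = -62.3%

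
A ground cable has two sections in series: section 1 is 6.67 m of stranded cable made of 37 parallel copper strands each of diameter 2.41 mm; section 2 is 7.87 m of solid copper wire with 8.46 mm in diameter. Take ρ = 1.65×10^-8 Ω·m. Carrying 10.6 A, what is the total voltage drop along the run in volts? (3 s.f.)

Section 1: A_strand = π(1.2050e-03)² = 4.562e-06 m²; R₁ = ρL/(N·A_s) = (1.65×10^-8)(6.67)/(37×4.562e-06) = 6.521×10^-4 Ω
Section 2: A = π(d/2)² = π(4.2300e-03 m)² = 5.621e-05 m²
R₂ = (1.65×10^-8)(7.87)/(5.621e-05) = 0.00231 Ω
R = R₁ + R₂ = 0.002962 Ω
V = IR = 10.6 × 0.002962 = 0.0314 V

0.0314 V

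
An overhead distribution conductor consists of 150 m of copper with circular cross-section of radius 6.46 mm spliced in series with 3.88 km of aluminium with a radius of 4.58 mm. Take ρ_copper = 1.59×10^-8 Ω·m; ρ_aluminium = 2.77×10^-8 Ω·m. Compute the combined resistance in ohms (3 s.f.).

1.65 Ω

Segment 1: A = πr² = π(6.4600e-03 m)² = 1.311e-04 m²
R₁ = ρL/A = (1.59×10^-8)(150)/(1.311e-04) = 0.01819 Ω
Segment 2: A = πr² = π(4.5800e-03 m)² = 6.590e-05 m²
R₂ = (2.77×10^-8)(3880)/(6.590e-05) = 1.631 Ω
R = R₁ + R₂ = 1.65 Ω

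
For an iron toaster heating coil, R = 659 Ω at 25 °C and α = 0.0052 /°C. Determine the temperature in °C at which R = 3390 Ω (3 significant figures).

R = R₀(1 + α(T − T₀)) ⇒ T = T₀ + (R/R₀ − 1)/α
T = 25 + (3390/659 − 1)/0.0052 = 25 + (4.144)/0.0052 = 822 °C

822 °C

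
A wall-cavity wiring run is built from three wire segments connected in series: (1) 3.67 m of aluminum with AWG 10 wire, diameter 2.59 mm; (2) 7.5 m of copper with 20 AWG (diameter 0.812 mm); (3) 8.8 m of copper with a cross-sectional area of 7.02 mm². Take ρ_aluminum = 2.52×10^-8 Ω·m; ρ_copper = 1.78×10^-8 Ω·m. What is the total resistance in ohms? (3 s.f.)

Seg 1: A = π(2.59/2 mm)² = π(1.2950e-03 m)² = 5.269e-06 m²
R_1 = (2.52×10^-8)(3.67)/(5.269e-06) = 0.01755 Ω
Seg 2: A = π(0.812/2 mm)² = π(4.0600e-04 m)² = 5.178e-07 m²
R_2 = (1.78×10^-8)(7.5)/(5.178e-07) = 0.2578 Ω
Seg 3: A = 7.02 mm² = 7.020e-06 m²
R_3 = (1.78×10^-8)(8.8)/(7.020e-06) = 0.02231 Ω
R_total = R_1 + R_2 + R_3 = 0.298 Ω

0.298 Ω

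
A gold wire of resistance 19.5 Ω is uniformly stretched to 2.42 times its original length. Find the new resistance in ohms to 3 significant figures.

Volume constant ⇒ A' = A/k with k = 2.42. R' = ρ(kL)/(A/k) = k²R.
R' = 5.856 × 19.5 = 114 Ω

114 Ω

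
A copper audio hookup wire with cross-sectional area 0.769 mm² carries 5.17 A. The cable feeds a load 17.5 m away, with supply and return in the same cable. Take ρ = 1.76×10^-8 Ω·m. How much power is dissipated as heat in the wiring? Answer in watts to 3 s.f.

21.4 W

A = 0.769 mm² = 7.690e-07 m²
Total conductor length (both ways) L = 2 × 17.5 = 35 m
R = ρL/A = (1.76×10^-8)(35)/(7.690e-07) = 0.801 Ω
P = I²R = (5.17)² × 0.801 = 21.4 W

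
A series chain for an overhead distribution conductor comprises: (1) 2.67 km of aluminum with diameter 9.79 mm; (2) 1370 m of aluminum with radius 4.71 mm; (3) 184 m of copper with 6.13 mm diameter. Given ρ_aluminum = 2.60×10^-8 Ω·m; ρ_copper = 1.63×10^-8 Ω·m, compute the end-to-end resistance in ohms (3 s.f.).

1.53 Ω

Seg 1: A = π(d/2)² = π(4.8950e-03 m)² = 7.528e-05 m²
R_1 = (2.60×10^-8)(2670)/(7.528e-05) = 0.9222 Ω
Seg 2: A = πr² = π(4.7100e-03 m)² = 6.969e-05 m²
R_2 = (2.60×10^-8)(1370)/(6.969e-05) = 0.5111 Ω
Seg 3: A = π(d/2)² = π(3.0650e-03 m)² = 2.951e-05 m²
R_3 = (1.63×10^-8)(184)/(2.951e-05) = 0.1016 Ω
R_total = R_1 + R_2 + R_3 = 1.53 Ω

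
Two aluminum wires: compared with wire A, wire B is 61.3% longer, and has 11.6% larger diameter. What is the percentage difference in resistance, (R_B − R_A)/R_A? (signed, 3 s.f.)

29.5%

R ∝ L/d², so R_B/R_A = (1 + 61.3/100) × (1 + 11.6/100)⁻²
= 1.613 × 0.8029 = 1.295
(R_B − R_A)/R_A = 1.295 − 1 = 29.5%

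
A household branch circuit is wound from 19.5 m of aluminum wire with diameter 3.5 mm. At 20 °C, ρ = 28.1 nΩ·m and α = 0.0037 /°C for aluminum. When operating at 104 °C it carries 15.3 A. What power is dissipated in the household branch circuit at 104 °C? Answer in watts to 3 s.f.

17.5 W

ρ = 28.1 nΩ·m = 2.81×10^-8 Ω·m
A = π(d/2)² = π(1.7500e-03 m)² = 9.621e-06 m²
R₍20₎ = ρL/A = (2.81×10^-8)(19.5)/(9.621e-06) = 0.05695 Ω
R₍104₎ = R₍20₎(1 + αΔT) = 0.05695 × (1 + 0.0037×84) = 0.07465 Ω
P = I²R = (15.3)² × 0.07465 = 17.5 W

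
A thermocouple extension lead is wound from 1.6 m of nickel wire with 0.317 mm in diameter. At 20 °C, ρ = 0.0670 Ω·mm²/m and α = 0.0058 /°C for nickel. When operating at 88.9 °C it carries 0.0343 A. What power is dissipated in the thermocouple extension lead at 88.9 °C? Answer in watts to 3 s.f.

0.00224 W

ρ = 0.0670 Ω·mm²/m = 6.70×10^-8 Ω·m
A = π(d/2)² = π(1.5850e-04 m)² = 7.892e-08 m²
R₍20₎ = ρL/A = (6.70×10^-8)(1.6)/(7.892e-08) = 1.358 Ω
R₍88.9₎ = R₍20₎(1 + αΔT) = 1.358 × (1 + 0.0058×68.9) = 1.901 Ω
P = I²R = (0.0343)² × 1.901 = 0.00224 W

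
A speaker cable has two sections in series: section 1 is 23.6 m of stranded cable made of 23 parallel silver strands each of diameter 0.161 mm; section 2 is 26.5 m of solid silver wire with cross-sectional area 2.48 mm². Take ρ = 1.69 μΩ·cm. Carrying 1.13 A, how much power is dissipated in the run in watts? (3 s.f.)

1.32 W

ρ = 1.69 μΩ·cm = 1.69×10^-8 Ω·m
Section 1: A_strand = π(8.0500e-05)² = 2.036e-08 m²; R₁ = ρL/(N·A_s) = (1.69×10^-8)(23.6)/(23×2.036e-08) = 0.8518 Ω
Section 2: A = 2.48 mm² = 2.480e-06 m²
R₂ = (1.69×10^-8)(26.5)/(2.480e-06) = 0.1806 Ω
R = R₁ + R₂ = 1.032 Ω
P = I²R = (1.13)² × 1.032 = 1.32 W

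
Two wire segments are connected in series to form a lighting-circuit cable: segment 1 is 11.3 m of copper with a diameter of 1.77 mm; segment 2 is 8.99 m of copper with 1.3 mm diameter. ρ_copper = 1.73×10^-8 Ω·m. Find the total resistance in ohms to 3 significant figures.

0.197 Ω

Segment 1: A = π(d/2)² = π(8.8500e-04 m)² = 2.461e-06 m²
R₁ = ρL/A = (1.73×10^-8)(11.3)/(2.461e-06) = 0.07945 Ω
Segment 2: A = π(d/2)² = π(6.5000e-04 m)² = 1.327e-06 m²
R₂ = (1.73×10^-8)(8.99)/(1.327e-06) = 0.1172 Ω
R = R₁ + R₂ = 0.197 Ω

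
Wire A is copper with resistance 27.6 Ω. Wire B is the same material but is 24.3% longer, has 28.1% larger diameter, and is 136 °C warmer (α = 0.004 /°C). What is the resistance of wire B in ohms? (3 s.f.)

R ∝ ρL/d² with ρ ∝ (1+αΔT), so R_B/R_A = (1 + 24.3/100) × (1 + 28.1/100)⁻² × (1 + 0.004×136)
= 1.243 × 0.6094 × 1.544 = 1.17
R_B = 1.17 × 27.6 = 32.3 Ω

32.3 Ω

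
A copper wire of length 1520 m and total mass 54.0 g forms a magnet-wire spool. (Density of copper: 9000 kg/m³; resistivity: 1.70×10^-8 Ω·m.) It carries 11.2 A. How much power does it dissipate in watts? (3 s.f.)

8.21×10^5 W

A = m/(density·L) = 0.054/(9000×1520) = 3.9474e-09 m²
R = ρL/A = (1.70×10^-8)(1520)/(3.9474e-09) = 6546 Ω
P = I²R = (11.2)² × 6546 = 8.21×10^5 W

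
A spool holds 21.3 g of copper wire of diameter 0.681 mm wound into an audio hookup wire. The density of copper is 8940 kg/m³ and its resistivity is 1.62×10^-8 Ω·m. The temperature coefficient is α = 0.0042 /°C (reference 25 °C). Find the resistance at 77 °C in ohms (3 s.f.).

0.354 Ω

A = π(d/2)² = π(3.4050e-04 m)² = 3.6424e-07 m²
L = m/(density·A) = 0.0213/(8940×3.6424e-07) = 6.541 m
R = ρL/A = (1.62×10^-8)(6.541)/(3.6424e-07) = 0.2909 Ω
R(77 °C) = 0.2909 × (1 + 0.0042×52) = 0.354 Ω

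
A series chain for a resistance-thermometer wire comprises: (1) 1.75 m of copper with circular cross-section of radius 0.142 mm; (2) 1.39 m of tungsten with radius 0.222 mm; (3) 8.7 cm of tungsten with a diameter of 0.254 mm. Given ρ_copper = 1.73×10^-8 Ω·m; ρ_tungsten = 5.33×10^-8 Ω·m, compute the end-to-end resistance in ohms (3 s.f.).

Seg 1: A = πr² = π(1.4200e-04 m)² = 6.335e-08 m²
R_1 = (1.73×10^-8)(1.75)/(6.335e-08) = 0.4779 Ω
Seg 2: A = πr² = π(2.2200e-04 m)² = 1.548e-07 m²
R_2 = (5.33×10^-8)(1.39)/(1.548e-07) = 0.4785 Ω
Seg 3: A = π(d/2)² = π(1.2700e-04 m)² = 5.067e-08 m²
R_3 = (5.33×10^-8)(0.087)/(5.067e-08) = 0.09151 Ω
R_total = R_1 + R_2 + R_3 = 1.05 Ω

1.05 Ω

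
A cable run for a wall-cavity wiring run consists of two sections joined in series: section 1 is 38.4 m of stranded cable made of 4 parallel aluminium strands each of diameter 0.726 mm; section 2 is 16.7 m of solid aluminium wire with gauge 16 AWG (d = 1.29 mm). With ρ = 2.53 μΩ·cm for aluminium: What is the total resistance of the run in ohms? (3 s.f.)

ρ = 2.53 μΩ·cm = 2.53×10^-8 Ω·m
Section 1: A_strand = π(3.6300e-04)² = 4.140e-07 m²; R₁ = ρL/(N·A_s) = (2.53×10^-8)(38.4)/(4×4.140e-07) = 0.5867 Ω
Section 2: A = π(1.29/2 mm)² = π(6.4500e-04 m)² = 1.307e-06 m²
R₂ = (2.53×10^-8)(16.7)/(1.307e-06) = 0.3233 Ω
R = R₁ + R₂ = 0.910 Ω

0.910 Ω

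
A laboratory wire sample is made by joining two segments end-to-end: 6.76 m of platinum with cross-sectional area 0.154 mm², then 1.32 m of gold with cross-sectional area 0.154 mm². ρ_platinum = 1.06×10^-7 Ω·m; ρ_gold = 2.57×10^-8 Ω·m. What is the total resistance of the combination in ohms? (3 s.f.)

4.87 Ω

Segment 1: A = 0.154 mm² = 1.540e-07 m²
R₁ = ρL/A = (1.06×10^-7)(6.76)/(1.540e-07) = 4.653 Ω
R₂ = (2.57×10^-8)(1.32)/(1.540e-07) = 0.2203 Ω
R = R₁ + R₂ = 4.87 Ω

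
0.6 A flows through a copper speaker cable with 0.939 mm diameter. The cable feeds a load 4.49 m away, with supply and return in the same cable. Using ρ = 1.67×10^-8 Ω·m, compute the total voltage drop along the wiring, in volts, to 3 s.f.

A = π(d/2)² = π(4.6950e-04 m)² = 6.925e-07 m²
Total conductor length (both ways) L = 2 × 4.49 = 8.98 m
R = ρL/A = (1.67×10^-8)(8.98)/(6.925e-07) = 0.2166 Ω
V = IR = 0.6 × 0.2166 = 0.130 V

0.130 V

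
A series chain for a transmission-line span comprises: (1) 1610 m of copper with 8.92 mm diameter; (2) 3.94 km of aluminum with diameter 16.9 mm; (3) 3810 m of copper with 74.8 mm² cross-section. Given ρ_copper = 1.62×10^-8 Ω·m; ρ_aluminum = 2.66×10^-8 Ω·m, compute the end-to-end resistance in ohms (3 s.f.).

Seg 1: A = π(d/2)² = π(4.4600e-03 m)² = 6.249e-05 m²
R_1 = (1.62×10^-8)(1610)/(6.249e-05) = 0.4174 Ω
Seg 2: A = π(d/2)² = π(8.4500e-03 m)² = 2.243e-04 m²
R_2 = (2.66×10^-8)(3940)/(2.243e-04) = 0.4672 Ω
Seg 3: A = 74.8 mm² = 7.480e-05 m²
R_3 = (1.62×10^-8)(3810)/(7.480e-05) = 0.8252 Ω
R_total = R_1 + R_2 + R_3 = 1.71 Ω

1.71 Ω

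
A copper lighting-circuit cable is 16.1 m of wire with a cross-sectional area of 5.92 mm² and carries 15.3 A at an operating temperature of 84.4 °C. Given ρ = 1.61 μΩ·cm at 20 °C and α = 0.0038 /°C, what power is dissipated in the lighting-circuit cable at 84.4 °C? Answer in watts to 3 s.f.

12.8 W

ρ = 1.61 μΩ·cm = 1.61×10^-8 Ω·m
A = 5.92 mm² = 5.920e-06 m²
R₍20₎ = ρL/A = (1.61×10^-8)(16.1)/(5.920e-06) = 0.04379 Ω
R₍84.4₎ = R₍20₎(1 + αΔT) = 0.04379 × (1 + 0.0038×64.4) = 0.0545 Ω
P = I²R = (15.3)² × 0.0545 = 12.8 W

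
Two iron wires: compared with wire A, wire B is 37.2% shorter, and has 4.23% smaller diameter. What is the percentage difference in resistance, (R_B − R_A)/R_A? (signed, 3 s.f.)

-31.5%

R ∝ L/d², so R_B/R_A = (1 − 37.2/100) × (1 − 4.23/100)⁻²
= 0.628 × 1.09 = 0.6847
(R_B − R_A)/R_A = 0.6847 − 1 = -31.5%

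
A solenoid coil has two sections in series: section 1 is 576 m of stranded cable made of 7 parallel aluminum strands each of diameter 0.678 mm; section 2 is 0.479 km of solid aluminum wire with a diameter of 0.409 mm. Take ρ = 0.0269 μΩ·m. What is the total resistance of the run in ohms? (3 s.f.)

104 Ω

ρ = 0.0269 μΩ·m = 2.69×10^-8 Ω·m
Section 1: A_strand = π(3.3900e-04)² = 3.610e-07 m²; R₁ = ρL/(N·A_s) = (2.69×10^-8)(576)/(7×3.610e-07) = 6.131 Ω
Section 2: A = π(d/2)² = π(2.0450e-04 m)² = 1.314e-07 m²
R₂ = (2.69×10^-8)(479)/(1.314e-07) = 98.07 Ω
R = R₁ + R₂ = 104 Ω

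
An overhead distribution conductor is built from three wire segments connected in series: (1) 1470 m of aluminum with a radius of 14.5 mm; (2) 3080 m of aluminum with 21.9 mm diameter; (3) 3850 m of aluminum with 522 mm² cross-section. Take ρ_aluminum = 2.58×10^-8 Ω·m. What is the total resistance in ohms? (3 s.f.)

Seg 1: A = πr² = π(1.4500e-02 m)² = 6.605e-04 m²
R_1 = (2.58×10^-8)(1470)/(6.605e-04) = 0.05742 Ω
Seg 2: A = π(d/2)² = π(1.0950e-02 m)² = 3.767e-04 m²
R_2 = (2.58×10^-8)(3080)/(3.767e-04) = 0.211 Ω
Seg 3: A = 522 mm² = 5.220e-04 m²
R_3 = (2.58×10^-8)(3850)/(5.220e-04) = 0.1903 Ω
R_total = R_1 + R_2 + R_3 = 0.459 Ω

0.459 Ω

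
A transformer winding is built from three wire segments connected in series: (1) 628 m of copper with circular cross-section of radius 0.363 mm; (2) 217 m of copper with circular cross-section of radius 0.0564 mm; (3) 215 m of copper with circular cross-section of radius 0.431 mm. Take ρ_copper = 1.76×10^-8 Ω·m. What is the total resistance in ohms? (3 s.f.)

Seg 1: A = πr² = π(3.6300e-04 m)² = 4.140e-07 m²
R_1 = (1.76×10^-8)(628)/(4.140e-07) = 26.7 Ω
Seg 2: A = πr² = π(5.6400e-05 m)² = 9.993e-09 m²
R_2 = (1.76×10^-8)(217)/(9.993e-09) = 382.2 Ω
Seg 3: A = πr² = π(4.3100e-04 m)² = 5.836e-07 m²
R_3 = (1.76×10^-8)(215)/(5.836e-07) = 6.484 Ω
R_total = R_1 + R_2 + R_3 = 415 Ω

415 Ω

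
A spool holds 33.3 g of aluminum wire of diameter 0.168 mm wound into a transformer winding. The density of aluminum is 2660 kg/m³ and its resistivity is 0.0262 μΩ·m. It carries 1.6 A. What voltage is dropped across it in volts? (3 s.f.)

1070 V

ρ = 0.0262 μΩ·m = 2.62×10^-8 Ω·m
A = π(d/2)² = π(8.4000e-05 m)² = 2.2167e-08 m²
L = m/(density·A) = 0.0333/(2660×2.2167e-08) = 564.7 m
R = ρL/A = (2.62×10^-8)(564.7)/(2.2167e-08) = 667.5 Ω
V = IR = 1.6 × 667.5 = 1070 V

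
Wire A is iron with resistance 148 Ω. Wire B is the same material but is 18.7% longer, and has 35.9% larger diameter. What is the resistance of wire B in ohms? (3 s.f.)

R ∝ L/d², so R_B/R_A = (1 + 18.7/100) × (1 + 35.9/100)⁻²
= 1.187 × 0.5414 = 0.6427
R_B = 0.6427 × 148 = 95.1 Ω

95.1 Ω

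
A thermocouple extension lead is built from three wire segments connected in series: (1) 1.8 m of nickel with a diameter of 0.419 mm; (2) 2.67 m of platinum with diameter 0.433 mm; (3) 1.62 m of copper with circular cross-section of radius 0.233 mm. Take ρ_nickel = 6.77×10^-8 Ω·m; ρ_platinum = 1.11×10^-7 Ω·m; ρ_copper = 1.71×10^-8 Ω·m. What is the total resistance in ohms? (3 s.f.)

3.06 Ω

Seg 1: A = π(d/2)² = π(2.0950e-04 m)² = 1.379e-07 m²
R_1 = (6.77×10^-8)(1.8)/(1.379e-07) = 0.8838 Ω
Seg 2: A = π(d/2)² = π(2.1650e-04 m)² = 1.473e-07 m²
R_2 = (1.11×10^-7)(2.67)/(1.473e-07) = 2.013 Ω
Seg 3: A = πr² = π(2.3300e-04 m)² = 1.706e-07 m²
R_3 = (1.71×10^-8)(1.62)/(1.706e-07) = 0.1624 Ω
R_total = R_1 + R_2 + R_3 = 3.06 Ω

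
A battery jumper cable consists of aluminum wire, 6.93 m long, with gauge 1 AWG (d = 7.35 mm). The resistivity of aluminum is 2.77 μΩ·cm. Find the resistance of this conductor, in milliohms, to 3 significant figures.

4.52 mΩ

ρ = 2.77 μΩ·cm = 2.77×10^-8 Ω·m
A = π(7.35/2 mm)² = π(3.6750e-03 m)² = 4.243e-05 m²
R = ρL/A = (2.77×10^-8)(6.93 m)/(4.243e-05 m²) = 4.52 mΩ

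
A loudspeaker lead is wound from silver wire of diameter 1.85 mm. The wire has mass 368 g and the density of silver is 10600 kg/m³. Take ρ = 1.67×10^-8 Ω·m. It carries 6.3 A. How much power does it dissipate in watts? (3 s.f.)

3.18 W

A = π(d/2)² = π(9.2500e-04 m)² = 2.6880e-06 m²
L = m/(density·A) = 0.368/(10600×2.6880e-06) = 12.92 m
R = ρL/A = (1.67×10^-8)(12.92)/(2.6880e-06) = 0.08024 Ω
P = I²R = (6.3)² × 0.08024 = 3.18 W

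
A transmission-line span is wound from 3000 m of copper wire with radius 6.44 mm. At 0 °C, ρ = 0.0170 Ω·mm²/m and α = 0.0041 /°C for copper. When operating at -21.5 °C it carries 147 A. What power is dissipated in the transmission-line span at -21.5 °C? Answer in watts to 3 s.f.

ρ = 0.0170 Ω·mm²/m = 1.70×10^-8 Ω·m
A = πr² = π(6.4400e-03 m)² = 1.303e-04 m²
R₍0₎ = ρL/A = (1.70×10^-8)(3000)/(1.303e-04) = 0.3914 Ω
R₍-21.5₎ = R₍0₎(1 + αΔT) = 0.3914 × (1 + 0.0041×-21.5) = 0.3569 Ω
P = I²R = (147)² × 0.3569 = 7710 W

7710 W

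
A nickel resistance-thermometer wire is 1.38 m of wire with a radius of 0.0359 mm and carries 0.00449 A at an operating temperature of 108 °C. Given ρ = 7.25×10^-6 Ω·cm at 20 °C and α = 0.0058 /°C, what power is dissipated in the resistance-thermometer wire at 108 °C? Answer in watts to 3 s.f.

ρ = 7.25×10^-6 Ω·cm = 7.25×10^-8 Ω·m
A = πr² = π(3.5900e-05 m)² = 4.049e-09 m²
R₍20₎ = ρL/A = (7.25×10^-8)(1.38)/(4.049e-09) = 24.71 Ω
R₍108₎ = R₍20₎(1 + αΔT) = 24.71 × (1 + 0.0058×88) = 37.32 Ω
P = I²R = (0.00449)² × 37.32 = 7.52×10^-4 W

7.52×10^-4 W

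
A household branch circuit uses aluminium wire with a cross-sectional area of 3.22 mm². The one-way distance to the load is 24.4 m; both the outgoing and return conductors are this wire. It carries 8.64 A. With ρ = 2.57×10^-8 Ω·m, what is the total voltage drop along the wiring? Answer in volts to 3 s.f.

A = 3.22 mm² = 3.220e-06 m²
Total conductor length (both ways) L = 2 × 24.4 = 48.8 m
R = ρL/A = (2.57×10^-8)(48.8)/(3.220e-06) = 0.3895 Ω
V = IR = 8.64 × 0.3895 = 3.37 V

3.37 V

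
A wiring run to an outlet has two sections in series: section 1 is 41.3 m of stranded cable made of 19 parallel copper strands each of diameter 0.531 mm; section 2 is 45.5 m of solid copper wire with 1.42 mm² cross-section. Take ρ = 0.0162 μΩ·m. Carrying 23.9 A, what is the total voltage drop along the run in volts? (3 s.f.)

16.2 V

ρ = 0.0162 μΩ·m = 1.62×10^-8 Ω·m
Section 1: A_strand = π(2.6550e-04)² = 2.215e-07 m²; R₁ = ρL/(N·A_s) = (1.62×10^-8)(41.3)/(19×2.215e-07) = 0.159 Ω
Section 2: A = 1.42 mm² = 1.420e-06 m²
R₂ = (1.62×10^-8)(45.5)/(1.420e-06) = 0.5191 Ω
R = R₁ + R₂ = 0.6781 Ω
V = IR = 23.9 × 0.6781 = 16.2 V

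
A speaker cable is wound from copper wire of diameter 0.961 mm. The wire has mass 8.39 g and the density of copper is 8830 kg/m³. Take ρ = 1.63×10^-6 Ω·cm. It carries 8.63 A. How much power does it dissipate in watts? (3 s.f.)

2.19 W

ρ = 1.63×10^-6 Ω·cm = 1.63×10^-8 Ω·m
A = π(d/2)² = π(4.8050e-04 m)² = 7.2533e-07 m²
L = m/(density·A) = 0.00839/(8830×7.2533e-07) = 1.31 m
R = ρL/A = (1.63×10^-8)(1.31)/(7.2533e-07) = 0.02944 Ω
P = I²R = (8.63)² × 0.02944 = 2.19 W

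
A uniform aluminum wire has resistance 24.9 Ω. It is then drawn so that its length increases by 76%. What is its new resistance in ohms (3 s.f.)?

77.1 Ω

k = 1 + 76/100 = 1.76; volume constant ⇒ A' = A/k, so R' = k²R.
R' = 3.098 × 24.9 = 77.1 Ω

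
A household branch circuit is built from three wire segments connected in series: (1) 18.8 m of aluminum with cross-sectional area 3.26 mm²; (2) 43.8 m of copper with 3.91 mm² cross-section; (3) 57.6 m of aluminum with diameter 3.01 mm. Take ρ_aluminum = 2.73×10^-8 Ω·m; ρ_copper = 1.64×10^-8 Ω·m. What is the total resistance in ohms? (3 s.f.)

Seg 1: A = 3.26 mm² = 3.260e-06 m²
R_1 = (2.73×10^-8)(18.8)/(3.260e-06) = 0.1574 Ω
Seg 2: A = 3.91 mm² = 3.910e-06 m²
R_2 = (1.64×10^-8)(43.8)/(3.910e-06) = 0.1837 Ω
Seg 3: A = π(d/2)² = π(1.5050e-03 m)² = 7.116e-06 m²
R_3 = (2.73×10^-8)(57.6)/(7.116e-06) = 0.221 Ω
R_total = R_1 + R_2 + R_3 = 0.562 Ω

0.562 Ω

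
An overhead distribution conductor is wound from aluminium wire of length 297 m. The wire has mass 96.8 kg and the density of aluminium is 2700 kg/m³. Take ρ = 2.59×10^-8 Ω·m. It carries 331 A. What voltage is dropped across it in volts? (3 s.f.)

21.1 V

A = m/(density·L) = 96.8/(2700×297) = 1.2071e-04 m²
R = ρL/A = (2.59×10^-8)(297)/(1.2071e-04) = 0.06372 Ω
V = IR = 331 × 0.06372 = 21.1 V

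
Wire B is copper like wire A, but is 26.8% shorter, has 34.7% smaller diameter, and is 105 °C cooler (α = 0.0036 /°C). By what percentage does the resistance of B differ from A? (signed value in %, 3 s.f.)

6.78%

R ∝ ρL/d² with ρ ∝ (1+αΔT), so R_B/R_A = (1 − 26.8/100) × (1 − 34.7/100)⁻² × (1 − 0.0036×105)
= 0.732 × 2.345 × 0.622 = 1.068
(R_B − R_A)/R_A = 1.068 − 1 = 6.78%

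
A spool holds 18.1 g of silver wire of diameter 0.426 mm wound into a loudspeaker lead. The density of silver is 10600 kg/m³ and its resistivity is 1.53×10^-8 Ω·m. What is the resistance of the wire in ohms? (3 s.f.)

A = π(d/2)² = π(2.1300e-04 m)² = 1.4253e-07 m²
L = m/(density·A) = 0.0181/(10600×1.4253e-07) = 11.98 m
R = ρL/A = (1.53×10^-8)(11.98)/(1.4253e-07) = 1.29 Ω

1.29 Ω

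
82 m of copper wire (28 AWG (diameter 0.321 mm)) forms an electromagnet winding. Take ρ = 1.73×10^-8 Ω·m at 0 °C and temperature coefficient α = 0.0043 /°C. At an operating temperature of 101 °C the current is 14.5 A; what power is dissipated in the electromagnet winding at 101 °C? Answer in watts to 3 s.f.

A = π(0.321/2 mm)² = π(1.6050e-04 m)² = 8.093e-08 m²
R₍0₎ = ρL/A = (1.73×10^-8)(82)/(8.093e-08) = 17.53 Ω
R₍101₎ = R₍0₎(1 + αΔT) = 17.53 × (1 + 0.0043×101) = 25.14 Ω
P = I²R = (14.5)² × 25.14 = 5290 W

5290 W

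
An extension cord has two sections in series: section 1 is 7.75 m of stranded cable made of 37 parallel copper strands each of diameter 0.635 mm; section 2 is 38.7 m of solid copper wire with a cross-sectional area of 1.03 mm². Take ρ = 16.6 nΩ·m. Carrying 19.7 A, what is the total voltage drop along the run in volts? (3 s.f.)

12.5 V

ρ = 16.6 nΩ·m = 1.66×10^-8 Ω·m
Section 1: A_strand = π(3.1750e-04)² = 3.167e-07 m²; R₁ = ρL/(N·A_s) = (1.66×10^-8)(7.75)/(37×3.167e-07) = 0.01098 Ω
Section 2: A = 1.03 mm² = 1.030e-06 m²
R₂ = (1.66×10^-8)(38.7)/(1.030e-06) = 0.6237 Ω
R = R₁ + R₂ = 0.6347 Ω
V = IR = 19.7 × 0.6347 = 12.5 V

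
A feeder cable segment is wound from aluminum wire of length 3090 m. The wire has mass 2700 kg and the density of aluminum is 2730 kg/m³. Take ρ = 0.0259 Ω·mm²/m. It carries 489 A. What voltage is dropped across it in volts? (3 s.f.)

ρ = 0.0259 Ω·mm²/m = 2.59×10^-8 Ω·m
A = m/(density·L) = 2700/(2730×3090) = 3.2007e-04 m²
R = ρL/A = (2.59×10^-8)(3090)/(3.2007e-04) = 0.25 Ω
V = IR = 489 × 0.25 = 122 V

122 V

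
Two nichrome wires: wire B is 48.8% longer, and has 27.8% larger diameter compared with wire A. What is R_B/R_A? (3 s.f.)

R ∝ L/d², so R_B/R_A = (1 + 48.8/100) × (1 + 27.8/100)⁻²
= 1.488 × 0.6123 = 0.911

0.911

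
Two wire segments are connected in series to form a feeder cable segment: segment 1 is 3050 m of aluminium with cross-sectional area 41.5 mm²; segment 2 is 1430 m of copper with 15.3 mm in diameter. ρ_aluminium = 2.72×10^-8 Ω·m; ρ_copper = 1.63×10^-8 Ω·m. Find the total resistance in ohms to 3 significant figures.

2.13 Ω

Segment 1: A = 41.5 mm² = 4.150e-05 m²
R₁ = ρL/A = (2.72×10^-8)(3050)/(4.150e-05) = 1.999 Ω
Segment 2: A = π(d/2)² = π(7.6500e-03 m)² = 1.839e-04 m²
R₂ = (1.63×10^-8)(1430)/(1.839e-04) = 0.1268 Ω
R = R₁ + R₂ = 2.13 Ω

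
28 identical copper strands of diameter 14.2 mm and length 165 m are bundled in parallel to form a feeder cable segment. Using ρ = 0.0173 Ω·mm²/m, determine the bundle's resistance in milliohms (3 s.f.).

ρ = 0.0173 Ω·mm²/m = 1.73×10^-8 Ω·m
A_strand = π(7.1000e-03 m)² = 1.584e-04 m²
R_strand = ρL/A = (1.73×10^-8)(165)/(1.584e-04) = 0.01802 Ω
R_total = R_strand/N = 0.01802/28 = 0.644 mΩ

0.644 mΩ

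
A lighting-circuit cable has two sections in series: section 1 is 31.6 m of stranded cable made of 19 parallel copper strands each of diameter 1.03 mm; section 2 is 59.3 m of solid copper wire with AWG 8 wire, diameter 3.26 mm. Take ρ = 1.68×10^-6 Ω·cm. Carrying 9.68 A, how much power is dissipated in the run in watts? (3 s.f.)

ρ = 1.68×10^-6 Ω·cm = 1.68×10^-8 Ω·m
Section 1: A_strand = π(5.1500e-04)² = 8.332e-07 m²; R₁ = ρL/(N·A_s) = (1.68×10^-8)(31.6)/(19×8.332e-07) = 0.03353 Ω
Section 2: A = π(3.26/2 mm)² = π(1.6300e-03 m)² = 8.347e-06 m²
R₂ = (1.68×10^-8)(59.3)/(8.347e-06) = 0.1194 Ω
R = R₁ + R₂ = 0.1529 Ω
P = I²R = (9.68)² × 0.1529 = 14.3 W

14.3 W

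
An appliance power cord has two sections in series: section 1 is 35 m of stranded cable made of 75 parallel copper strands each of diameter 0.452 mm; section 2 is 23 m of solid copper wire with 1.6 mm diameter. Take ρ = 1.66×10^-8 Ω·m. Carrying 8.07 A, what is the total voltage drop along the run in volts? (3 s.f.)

1.92 V

Section 1: A_strand = π(2.2600e-04)² = 1.605e-07 m²; R₁ = ρL/(N·A_s) = (1.66×10^-8)(35)/(75×1.605e-07) = 0.04828 Ω
Section 2: A = π(d/2)² = π(8.0000e-04 m)² = 2.011e-06 m²
R₂ = (1.66×10^-8)(23)/(2.011e-06) = 0.1899 Ω
R = R₁ + R₂ = 0.2382 Ω
V = IR = 8.07 × 0.2382 = 1.92 V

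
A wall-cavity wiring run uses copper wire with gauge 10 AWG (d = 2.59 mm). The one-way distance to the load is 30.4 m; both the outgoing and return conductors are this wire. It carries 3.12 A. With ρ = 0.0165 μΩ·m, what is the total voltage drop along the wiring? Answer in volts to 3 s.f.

ρ = 0.0165 μΩ·m = 1.65×10^-8 Ω·m
A = π(2.59/2 mm)² = π(1.2950e-03 m)² = 5.269e-06 m²
Total conductor length (both ways) L = 2 × 30.4 = 60.8 m
R = ρL/A = (1.65×10^-8)(60.8)/(5.269e-06) = 0.1904 Ω
V = IR = 3.12 × 0.1904 = 0.594 V

0.594 V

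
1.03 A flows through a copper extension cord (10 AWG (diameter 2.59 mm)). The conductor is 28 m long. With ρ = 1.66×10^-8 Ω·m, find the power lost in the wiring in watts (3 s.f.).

0.0936 W

A = π(2.59/2 mm)² = π(1.2950e-03 m)² = 5.269e-06 m²
R = ρL/A = (1.66×10^-8)(28)/(5.269e-06) = 0.08822 Ω
P = I²R = (1.03)² × 0.08822 = 0.0936 W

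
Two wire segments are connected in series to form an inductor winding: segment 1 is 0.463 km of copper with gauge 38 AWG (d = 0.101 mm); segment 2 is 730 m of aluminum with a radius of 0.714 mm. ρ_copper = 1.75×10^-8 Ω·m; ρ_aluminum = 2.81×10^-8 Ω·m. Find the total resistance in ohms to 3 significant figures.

Segment 1: A = π(0.101/2 mm)² = π(5.0500e-05 m)² = 8.012e-09 m²
R₁ = ρL/A = (1.75×10^-8)(463)/(8.012e-09) = 1011 Ω
Segment 2: A = πr² = π(7.1400e-04 m)² = 1.602e-06 m²
R₂ = (2.81×10^-8)(730)/(1.602e-06) = 12.81 Ω
R = R₁ + R₂ = 1020 Ω

1020 Ω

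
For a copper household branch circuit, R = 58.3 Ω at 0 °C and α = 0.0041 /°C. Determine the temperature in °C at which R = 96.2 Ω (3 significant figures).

159 °C

R = R₀(1 + α(T − T₀)) ⇒ T = T₀ + (R/R₀ − 1)/α
T = 0 + (96.2/58.3 − 1)/0.0041 = 0 + (0.6501)/0.0041 = 159 °C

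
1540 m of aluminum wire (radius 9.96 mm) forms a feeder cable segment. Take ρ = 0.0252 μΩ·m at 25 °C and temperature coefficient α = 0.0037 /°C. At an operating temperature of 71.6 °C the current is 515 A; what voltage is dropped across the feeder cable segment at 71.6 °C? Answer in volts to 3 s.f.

75.2 V

ρ = 0.0252 μΩ·m = 2.52×10^-8 Ω·m
A = πr² = π(9.9600e-03 m)² = 3.117e-04 m²
R₍25₎ = ρL/A = (2.52×10^-8)(1540)/(3.117e-04) = 0.1245 Ω
R₍71.6₎ = R₍25₎(1 + αΔT) = 0.1245 × (1 + 0.0037×46.6) = 0.146 Ω
V = IR = 515 × 0.146 = 75.2 V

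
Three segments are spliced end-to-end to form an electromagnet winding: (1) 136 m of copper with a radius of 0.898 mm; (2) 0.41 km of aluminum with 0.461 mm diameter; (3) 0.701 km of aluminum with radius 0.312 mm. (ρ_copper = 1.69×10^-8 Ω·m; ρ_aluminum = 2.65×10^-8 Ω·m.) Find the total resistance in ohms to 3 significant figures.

Seg 1: A = πr² = π(8.9800e-04 m)² = 2.533e-06 m²
R_1 = (1.69×10^-8)(136)/(2.533e-06) = 0.9072 Ω
Seg 2: A = π(d/2)² = π(2.3050e-04 m)² = 1.669e-07 m²
R_2 = (2.65×10^-8)(410)/(1.669e-07) = 65.09 Ω
Seg 3: A = πr² = π(3.1200e-04 m)² = 3.058e-07 m²
R_3 = (2.65×10^-8)(701)/(3.058e-07) = 60.74 Ω
R_total = R_1 + R_2 + R_3 = 127 Ω

127 Ω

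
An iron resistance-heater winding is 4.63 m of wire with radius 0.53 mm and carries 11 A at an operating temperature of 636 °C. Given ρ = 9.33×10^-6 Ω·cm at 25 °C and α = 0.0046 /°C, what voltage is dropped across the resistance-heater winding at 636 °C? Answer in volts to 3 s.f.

20.5 V

ρ = 9.33×10^-6 Ω·cm = 9.33×10^-8 Ω·m
A = πr² = π(5.3000e-04 m)² = 8.825e-07 m²
R₍25₎ = ρL/A = (9.33×10^-8)(4.63)/(8.825e-07) = 0.4895 Ω
R₍636₎ = R₍25₎(1 + αΔT) = 0.4895 × (1 + 0.0046×611) = 1.865 Ω
V = IR = 11 × 1.865 = 20.5 V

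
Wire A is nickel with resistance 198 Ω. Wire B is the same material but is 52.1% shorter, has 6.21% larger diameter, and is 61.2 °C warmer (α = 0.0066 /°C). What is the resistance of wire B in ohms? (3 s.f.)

118 Ω

R ∝ ρL/d² with ρ ∝ (1+αΔT), so R_B/R_A = (1 − 52.1/100) × (1 + 6.21/100)⁻² × (1 + 0.0066×61.2)
= 0.479 × 0.8865 × 1.404 = 0.5961
R_B = 0.5961 × 198 = 118 Ω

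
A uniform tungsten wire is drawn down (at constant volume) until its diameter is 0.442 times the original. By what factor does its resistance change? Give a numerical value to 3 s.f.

26.2

Volume constant ⇒ L' = L/r² with r = 0.442. R' = ρL'/A' = ρ(L/r²)/(πr²d₀²/4) = R/r⁴.
Factor = 26.2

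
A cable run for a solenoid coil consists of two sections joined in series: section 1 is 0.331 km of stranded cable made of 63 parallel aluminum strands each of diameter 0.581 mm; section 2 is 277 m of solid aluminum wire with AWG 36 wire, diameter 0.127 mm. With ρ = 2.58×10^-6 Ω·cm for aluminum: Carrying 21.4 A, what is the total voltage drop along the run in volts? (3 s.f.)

ρ = 2.58×10^-6 Ω·cm = 2.58×10^-8 Ω·m
Section 1: A_strand = π(2.9050e-04)² = 2.651e-07 m²; R₁ = ρL/(N·A_s) = (2.58×10^-8)(331)/(63×2.651e-07) = 0.5113 Ω
Section 2: A = π(0.127/2 mm)² = π(6.3500e-05 m)² = 1.267e-08 m²
R₂ = (2.58×10^-8)(277)/(1.267e-08) = 564.2 Ω
R = R₁ + R₂ = 564.7 Ω
V = IR = 21.4 × 564.7 = 12100 V

12100 V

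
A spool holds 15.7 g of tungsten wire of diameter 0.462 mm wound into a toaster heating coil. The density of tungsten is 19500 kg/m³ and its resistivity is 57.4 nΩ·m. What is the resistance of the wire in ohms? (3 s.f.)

ρ = 57.4 nΩ·m = 5.74×10^-8 Ω·m
A = π(d/2)² = π(2.3100e-04 m)² = 1.6764e-07 m²
L = m/(density·A) = 0.0157/(19500×1.6764e-07) = 4.803 m
R = ρL/A = (5.74×10^-8)(4.803)/(1.6764e-07) = 1.64 Ω

1.64 Ω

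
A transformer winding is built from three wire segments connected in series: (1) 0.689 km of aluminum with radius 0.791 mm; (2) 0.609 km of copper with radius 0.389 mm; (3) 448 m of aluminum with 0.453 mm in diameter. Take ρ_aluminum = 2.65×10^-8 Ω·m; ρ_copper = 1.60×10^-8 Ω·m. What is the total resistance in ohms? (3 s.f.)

Seg 1: A = πr² = π(7.9100e-04 m)² = 1.966e-06 m²
R_1 = (2.65×10^-8)(689)/(1.966e-06) = 9.289 Ω
Seg 2: A = πr² = π(3.8900e-04 m)² = 4.754e-07 m²
R_2 = (1.60×10^-8)(609)/(4.754e-07) = 20.5 Ω
Seg 3: A = π(d/2)² = π(2.2650e-04 m)² = 1.612e-07 m²
R_3 = (2.65×10^-8)(448)/(1.612e-07) = 73.66 Ω
R_total = R_1 + R_2 + R_3 = 103 Ω

103 Ω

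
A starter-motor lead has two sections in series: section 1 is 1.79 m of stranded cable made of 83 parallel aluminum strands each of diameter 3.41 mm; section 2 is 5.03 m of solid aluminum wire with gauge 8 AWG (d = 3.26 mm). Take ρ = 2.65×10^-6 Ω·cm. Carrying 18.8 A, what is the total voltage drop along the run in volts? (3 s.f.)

0.301 V

ρ = 2.65×10^-6 Ω·cm = 2.65×10^-8 Ω·m
Section 1: A_strand = π(1.7050e-03)² = 9.133e-06 m²; R₁ = ρL/(N·A_s) = (2.65×10^-8)(1.79)/(83×9.133e-06) = 6.258×10^-5 Ω
Section 2: A = π(3.26/2 mm)² = π(1.6300e-03 m)² = 8.347e-06 m²
R₂ = (2.65×10^-8)(5.03)/(8.347e-06) = 0.01597 Ω
R = R₁ + R₂ = 0.01603 Ω
V = IR = 18.8 × 0.01603 = 0.301 V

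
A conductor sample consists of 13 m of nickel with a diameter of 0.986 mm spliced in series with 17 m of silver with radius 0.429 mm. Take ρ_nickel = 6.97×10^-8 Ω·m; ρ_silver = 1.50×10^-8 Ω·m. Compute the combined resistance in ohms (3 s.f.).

1.63 Ω

Segment 1: A = π(d/2)² = π(4.9300e-04 m)² = 7.636e-07 m²
R₁ = ρL/A = (6.97×10^-8)(13)/(7.636e-07) = 1.187 Ω
Segment 2: A = πr² = π(4.2900e-04 m)² = 5.782e-07 m²
R₂ = (1.50×10^-8)(17)/(5.782e-07) = 0.441 Ω
R = R₁ + R₂ = 1.63 Ω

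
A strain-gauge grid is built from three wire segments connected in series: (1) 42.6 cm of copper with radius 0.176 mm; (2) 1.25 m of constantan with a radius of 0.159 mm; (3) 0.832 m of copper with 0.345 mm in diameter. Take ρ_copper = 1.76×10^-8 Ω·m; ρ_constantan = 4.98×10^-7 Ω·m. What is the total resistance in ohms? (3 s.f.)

8.07 Ω

Seg 1: A = πr² = π(1.7600e-04 m)² = 9.731e-08 m²
R_1 = (1.76×10^-8)(0.426)/(9.731e-08) = 0.07705 Ω
Seg 2: A = πr² = π(1.5900e-04 m)² = 7.942e-08 m²
R_2 = (4.98×10^-7)(1.25)/(7.942e-08) = 7.838 Ω
Seg 3: A = π(d/2)² = π(1.7250e-04 m)² = 9.348e-08 m²
R_3 = (1.76×10^-8)(0.832)/(9.348e-08) = 0.1566 Ω
R_total = R_1 + R_2 + R_3 = 8.07 Ω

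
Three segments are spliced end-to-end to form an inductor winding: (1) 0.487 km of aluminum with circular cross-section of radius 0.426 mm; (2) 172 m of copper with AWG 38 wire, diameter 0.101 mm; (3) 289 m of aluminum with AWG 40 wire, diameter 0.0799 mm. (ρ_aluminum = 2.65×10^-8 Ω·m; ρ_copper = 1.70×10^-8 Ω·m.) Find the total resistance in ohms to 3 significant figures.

Seg 1: A = πr² = π(4.2600e-04 m)² = 5.701e-07 m²
R_1 = (2.65×10^-8)(487)/(5.701e-07) = 22.64 Ω
Seg 2: A = π(0.101/2 mm)² = π(5.0500e-05 m)² = 8.012e-09 m²
R_2 = (1.70×10^-8)(172)/(8.012e-09) = 365 Ω
Seg 3: A = π(0.0799/2 mm)² = π(3.9950e-05 m)² = 5.014e-09 m²
R_3 = (2.65×10^-8)(289)/(5.014e-09) = 1527 Ω
R_total = R_1 + R_2 + R_3 = 1920 Ω

1920 Ω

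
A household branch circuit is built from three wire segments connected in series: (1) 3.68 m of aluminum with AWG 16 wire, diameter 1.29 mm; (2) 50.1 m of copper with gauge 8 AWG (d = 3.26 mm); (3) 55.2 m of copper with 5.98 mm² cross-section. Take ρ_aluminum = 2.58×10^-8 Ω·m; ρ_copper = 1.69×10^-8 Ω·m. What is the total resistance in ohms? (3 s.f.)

Seg 1: A = π(1.29/2 mm)² = π(6.4500e-04 m)² = 1.307e-06 m²
R_1 = (2.58×10^-8)(3.68)/(1.307e-06) = 0.07264 Ω
Seg 2: A = π(3.26/2 mm)² = π(1.6300e-03 m)² = 8.347e-06 m²
R_2 = (1.69×10^-8)(50.1)/(8.347e-06) = 0.1014 Ω
Seg 3: A = 5.98 mm² = 5.980e-06 m²
R_3 = (1.69×10^-8)(55.2)/(5.980e-06) = 0.156 Ω
R_total = R_1 + R_2 + R_3 = 0.330 Ω

0.330 Ω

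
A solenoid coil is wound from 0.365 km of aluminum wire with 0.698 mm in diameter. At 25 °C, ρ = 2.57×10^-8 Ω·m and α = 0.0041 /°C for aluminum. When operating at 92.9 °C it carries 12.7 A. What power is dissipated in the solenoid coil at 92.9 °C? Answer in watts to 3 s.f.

5050 W

A = π(d/2)² = π(3.4900e-04 m)² = 3.826e-07 m²
R₍25₎ = ρL/A = (2.57×10^-8)(365)/(3.826e-07) = 24.51 Ω
R₍92.9₎ = R₍25₎(1 + αΔT) = 24.51 × (1 + 0.0041×67.9) = 31.34 Ω
P = I²R = (12.7)² × 31.34 = 5050 W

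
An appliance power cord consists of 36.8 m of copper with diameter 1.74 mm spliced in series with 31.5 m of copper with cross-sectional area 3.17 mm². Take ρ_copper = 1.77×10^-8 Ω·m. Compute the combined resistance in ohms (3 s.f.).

0.450 Ω

Segment 1: A = π(d/2)² = π(8.7000e-04 m)² = 2.378e-06 m²
R₁ = ρL/A = (1.77×10^-8)(36.8)/(2.378e-06) = 0.2739 Ω
Segment 2: A = 3.17 mm² = 3.170e-06 m²
R₂ = (1.77×10^-8)(31.5)/(3.170e-06) = 0.1759 Ω
R = R₁ + R₂ = 0.450 Ω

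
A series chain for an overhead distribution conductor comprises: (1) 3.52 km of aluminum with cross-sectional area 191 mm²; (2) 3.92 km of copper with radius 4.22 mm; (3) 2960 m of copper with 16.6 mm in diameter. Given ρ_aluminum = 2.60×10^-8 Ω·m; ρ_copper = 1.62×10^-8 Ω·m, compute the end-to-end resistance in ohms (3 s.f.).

Seg 1: A = 191 mm² = 1.910e-04 m²
R_1 = (2.60×10^-8)(3520)/(1.910e-04) = 0.4792 Ω
Seg 2: A = πr² = π(4.2200e-03 m)² = 5.595e-05 m²
R_2 = (1.62×10^-8)(3920)/(5.595e-05) = 1.135 Ω
Seg 3: A = π(d/2)² = π(8.3000e-03 m)² = 2.164e-04 m²
R_3 = (1.62×10^-8)(2960)/(2.164e-04) = 0.2216 Ω
R_total = R_1 + R_2 + R_3 = 1.84 Ω

1.84 Ω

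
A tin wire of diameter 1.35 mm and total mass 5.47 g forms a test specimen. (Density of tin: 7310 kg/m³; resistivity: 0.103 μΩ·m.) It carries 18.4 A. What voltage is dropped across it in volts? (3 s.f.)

ρ = 0.103 μΩ·m = 1.03×10^-7 Ω·m
A = π(d/2)² = π(6.7500e-04 m)² = 1.4314e-06 m²
L = m/(density·A) = 0.00547/(7310×1.4314e-06) = 0.5228 m
R = ρL/A = (1.03×10^-7)(0.5228)/(1.4314e-06) = 0.03762 Ω
V = IR = 18.4 × 0.03762 = 0.692 V

0.692 V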